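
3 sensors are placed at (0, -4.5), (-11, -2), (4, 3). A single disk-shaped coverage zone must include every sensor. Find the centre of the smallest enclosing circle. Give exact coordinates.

(-3.5, 0.5)

Call the three points A, B, C in the order given.
Side lengths²: AB² = 127.25, AC² = 72.25, BC² = 250.
Since BC² = 250 ≥ 127.25 + 72.25 = 199.5, the angle opposite BC is not acute, so the smallest enclosing circle has BC as diameter.
Centre = midpoint of BC = (-3.5, 0.5), r² = 250/4 = 62.5.
Centre = (-3.5, 0.5).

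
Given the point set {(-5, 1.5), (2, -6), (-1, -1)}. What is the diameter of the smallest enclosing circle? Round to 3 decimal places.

10.259

Call the three points A, B, C in the order given.
Side lengths²: AB² = 105.25, AC² = 22.25, BC² = 34.
Since AB² = 105.25 ≥ 34 + 22.25 = 56.25, the angle opposite AB is not acute, so the smallest enclosing circle has AB as diameter.
Centre = midpoint of AB = (-1.5, -2.25), r² = 105.25/4 = 26.3125.
Diameter = 2r = 2√(26.3125) ≈ 10.259.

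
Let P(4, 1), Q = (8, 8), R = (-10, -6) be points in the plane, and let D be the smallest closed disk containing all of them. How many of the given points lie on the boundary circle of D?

Side lengths²: PQ² = 65, PR² = 245, QR² = 520.
Since QR² = 520 ≥ 245 + 65 = 310, the angle opposite QR is not acute, so the smallest enclosing circle has QR as diameter.
Centre = midpoint of QR = (-1, 1), r² = 520/4 = 130.
The points at distance exactly r from the centre are Q, R — 2 points.

2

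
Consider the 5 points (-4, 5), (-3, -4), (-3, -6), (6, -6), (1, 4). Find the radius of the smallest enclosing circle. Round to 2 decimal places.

By Welzl's lemma the MEC is supported by two points (diametrically opposite) or three points (on a circumcircle).
The farthest pair is (-4, 5)–(6, -6) with squared distance 221. The circle on this segment as diameter has centre (1, -0.5) and r² = 221/4 = 55.25.
Check (-3, -4): distance² to centre = 28.25 ≤ 55.25, so it lies inside.
All remaining points lie in this disk, and no smaller disk contains both endpoints, so this is the minimum enclosing circle.
r = √(55.25) ≈ 7.43.

7.43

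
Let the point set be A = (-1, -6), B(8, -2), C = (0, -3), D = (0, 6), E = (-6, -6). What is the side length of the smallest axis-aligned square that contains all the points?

The bounding box has width 14 and height 12.
An axis-aligned square enclosing the set must have side ≥ max(width, height).
So the minimum side is max(14, 12) = 14.

14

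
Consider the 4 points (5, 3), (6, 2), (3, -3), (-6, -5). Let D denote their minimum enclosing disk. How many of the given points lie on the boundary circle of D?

2

The farthest pair is (6, 2)–(-6, -5) with squared distance 193. The circle on this segment as diameter has centre (0, -1.5) and r² = 193/4 = 48.25.
Check (5, 3): distance² to centre = 45.25 ≤ 48.25, so it lies inside.
All remaining points lie in this disk, and no smaller disk contains both endpoints, so this is the minimum enclosing circle.
The points at distance exactly r from the centre are (6, 2), (-6, -5) — 2 points.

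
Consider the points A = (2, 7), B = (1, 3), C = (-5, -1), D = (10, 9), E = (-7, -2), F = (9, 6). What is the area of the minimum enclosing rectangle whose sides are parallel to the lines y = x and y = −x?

112

In coordinates u = x + y, v = x − y the rectangle is axis-aligned; the map (x,y)→(u,v) scales areas by 2.
u-values: 9, 4, -6, 19, -9, 15; range = 19 − (-9) = 28.
v-values: -5, -2, -4, 1, -5, 3; range = 3 − (-5) = 8.
Area = (28 × 8) / 2 = 112.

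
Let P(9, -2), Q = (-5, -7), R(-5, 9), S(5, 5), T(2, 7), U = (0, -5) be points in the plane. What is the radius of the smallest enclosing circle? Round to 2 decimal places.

9.45

The minimum enclosing circle is determined by three boundary points: P, Q, R.
Their circumcentre is (1/28, 1) with r² = 70057/784.
The farthest remaining point S is at distance² 31865/784 ≤ 70057/784.
r = √(70057/784) ≈ 9.45.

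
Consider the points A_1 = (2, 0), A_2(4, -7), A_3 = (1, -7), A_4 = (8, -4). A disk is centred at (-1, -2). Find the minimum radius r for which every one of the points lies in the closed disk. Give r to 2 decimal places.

9.22

The required radius is the distance from (-1, -2) to the farthest point.
Squared distances: 13, 50, 29, 85.
Maximum is 85, attained at A_4.
r = √85 ≈ 9.22.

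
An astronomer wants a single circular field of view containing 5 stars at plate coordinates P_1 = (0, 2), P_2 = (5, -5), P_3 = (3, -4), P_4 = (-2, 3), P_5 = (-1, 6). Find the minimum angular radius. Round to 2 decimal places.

By Welzl's lemma the MEC is supported by two points (diametrically opposite) or three points (on a circumcircle).
The farthest pair is P_2–P_5 with squared distance 157. The circle on this segment as diameter has centre (2, 0.5) and r² = 157/4 = 39.25.
Check P_1: distance² to centre = 6.25 ≤ 39.25, so it lies inside.
All remaining points lie in this disk, and no smaller disk contains both endpoints, so this is the minimum enclosing circle.
r = √(39.25) ≈ 6.26.

6.26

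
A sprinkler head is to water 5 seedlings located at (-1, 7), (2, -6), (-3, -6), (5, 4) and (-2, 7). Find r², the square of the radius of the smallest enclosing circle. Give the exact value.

The minimum enclosing circle is determined by three boundary points: (2, -6), (-3, -6), (-2, 7).
Their circumcentre is (-0.5, 9/26) with r² = 15725/338.
The farthest remaining point (-1, 7) is at distance² 15049/338 ≤ 15725/338.

15725/338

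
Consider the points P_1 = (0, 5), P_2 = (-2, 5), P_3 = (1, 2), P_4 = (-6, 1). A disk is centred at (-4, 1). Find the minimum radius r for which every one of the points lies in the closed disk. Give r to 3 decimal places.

The required radius is the distance from (-4, 1) to the farthest point.
Squared distances: 32, 20, 26, 4.
Maximum is 32, attained at P_1.
r = √32 ≈ 5.657.

5.657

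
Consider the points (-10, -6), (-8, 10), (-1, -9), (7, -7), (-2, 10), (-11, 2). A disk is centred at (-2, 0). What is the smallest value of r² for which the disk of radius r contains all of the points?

The required radius is the distance from (-2, 0) to the farthest point.
Squared distances: 100, 136, 82, 130, 100, 85.
Maximum is 136, attained at (-8, 10).

136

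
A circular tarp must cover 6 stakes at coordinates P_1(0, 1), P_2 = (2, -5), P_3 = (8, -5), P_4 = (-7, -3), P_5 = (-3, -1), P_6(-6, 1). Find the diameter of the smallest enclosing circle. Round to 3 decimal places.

15.328

A smallest enclosing disk is always determined by at most three of the input points on its boundary.
The minimum enclosing circle is determined by three boundary points: P_3, P_4, P_6.
Their circumcentre is (41/62, -173/62) with r² = 112897/1922.
The farthest remaining point P_5 is at distance² 31925/1922 ≤ 112897/1922.
Diameter = 2r = 2√(112897/1922) ≈ 15.328.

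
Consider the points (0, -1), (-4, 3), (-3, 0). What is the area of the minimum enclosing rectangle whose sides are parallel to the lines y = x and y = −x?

8

In coordinates u = x + y, v = x − y the rectangle is axis-aligned; the map (x,y)→(u,v) scales areas by 2.
u-values: -1, -1, -3; range = -1 − (-3) = 2.
v-values: 1, -7, -3; range = 1 − (-7) = 8.
Area = (2 × 8) / 2 = 8.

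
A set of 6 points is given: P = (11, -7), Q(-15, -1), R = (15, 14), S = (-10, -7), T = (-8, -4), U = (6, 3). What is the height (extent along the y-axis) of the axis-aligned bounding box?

max y = 14, min y = -7, so height = 21.

21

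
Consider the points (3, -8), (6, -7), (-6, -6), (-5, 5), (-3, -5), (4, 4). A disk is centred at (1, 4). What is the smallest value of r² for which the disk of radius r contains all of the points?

149

The required radius is the distance from (1, 4) to the farthest point.
Squared distances: 148, 146, 149, 37, 97, 9.
Maximum is 149, attained at (-6, -6).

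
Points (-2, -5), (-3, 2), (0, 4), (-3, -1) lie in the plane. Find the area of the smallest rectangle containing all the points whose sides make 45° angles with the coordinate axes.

In coordinates u = x + y, v = x − y the rectangle is axis-aligned; the map (x,y)→(u,v) scales areas by 2.
u-values: -7, -1, 4, -4; range = 4 − (-7) = 11.
v-values: 3, -5, -4, -2; range = 3 − (-5) = 8.
Area = (11 × 8) / 2 = 44.

44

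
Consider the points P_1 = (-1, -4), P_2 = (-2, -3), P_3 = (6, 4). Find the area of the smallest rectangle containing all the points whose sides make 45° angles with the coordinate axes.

In coordinates u = x + y, v = x − y the rectangle is axis-aligned; the map (x,y)→(u,v) scales areas by 2.
u-values: -5, -5, 10; range = 10 − (-5) = 15.
v-values: 3, 1, 2; range = 3 − 1 = 2.
Area = (15 × 2) / 2 = 15.

15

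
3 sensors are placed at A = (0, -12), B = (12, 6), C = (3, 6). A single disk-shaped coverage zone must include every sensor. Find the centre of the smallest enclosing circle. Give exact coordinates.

Side lengths²: AB² = 468, AC² = 333, BC² = 81.
Since AB² = 468 ≥ 333 + 81 = 414, the angle opposite AB is not acute, so the smallest enclosing circle has AB as diameter.
Centre = midpoint of AB = (6, -3), r² = 468/4 = 117.
Centre = (6, -3).

(6, -3)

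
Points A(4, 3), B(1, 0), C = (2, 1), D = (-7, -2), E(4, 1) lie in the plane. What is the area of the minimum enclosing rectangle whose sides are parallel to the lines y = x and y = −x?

In coordinates u = x + y, v = x − y the rectangle is axis-aligned; the map (x,y)→(u,v) scales areas by 2.
u-values: 7, 1, 3, -9, 5; range = 7 − (-9) = 16.
v-values: 1, 1, 1, -5, 3; range = 3 − (-5) = 8.
Area = (16 × 8) / 2 = 64.

64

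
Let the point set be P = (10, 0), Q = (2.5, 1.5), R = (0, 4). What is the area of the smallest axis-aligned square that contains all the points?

The bounding box has width 10 and height 4.
An axis-aligned square enclosing the set must have side ≥ max(width, height).
So the minimum side is max(10, 4) = 10.
Area = 10² = 100.

100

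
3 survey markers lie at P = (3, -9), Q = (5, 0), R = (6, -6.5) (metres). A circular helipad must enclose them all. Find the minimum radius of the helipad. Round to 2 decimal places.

4.61

Side lengths²: PQ² = 85, PR² = 15.25, QR² = 43.25.
Since PQ² = 85 ≥ 43.25 + 15.25 = 58.5, the angle opposite PQ is not acute, so the smallest enclosing circle has PQ as diameter.
Centre = midpoint of PQ = (4, -4.5), r² = 85/4 = 21.25.
r = √(21.25) ≈ 4.61.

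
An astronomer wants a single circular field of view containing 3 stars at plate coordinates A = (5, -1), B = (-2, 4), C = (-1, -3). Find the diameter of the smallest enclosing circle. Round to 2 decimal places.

Side lengths²: AB² = 74, AC² = 40, BC² = 50.
Since AB² = 74 < 50 + 40 = 90, the triangle is acute, so the smallest enclosing circle is the circumcircle.
Circumcentre = (23/22, 19/22), r² = 4625/242.
Diameter = 2r = 2√(4625/242) ≈ 8.74.

8.74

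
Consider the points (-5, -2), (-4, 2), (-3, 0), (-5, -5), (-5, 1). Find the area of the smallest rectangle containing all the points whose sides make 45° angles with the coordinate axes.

In coordinates u = x + y, v = x − y the rectangle is axis-aligned; the map (x,y)→(u,v) scales areas by 2.
u-values: -7, -2, -3, -10, -4; range = -2 − (-10) = 8.
v-values: -3, -6, -3, 0, -6; range = 0 − (-6) = 6.
Area = (8 × 6) / 2 = 24.

24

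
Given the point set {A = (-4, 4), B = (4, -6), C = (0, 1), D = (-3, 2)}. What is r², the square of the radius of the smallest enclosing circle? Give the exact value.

41

The minimum enclosing circle of a finite set is fixed by two of the points (as a diameter) or three (as a circumcircle).
The farthest pair is A–B with squared distance 164. The circle on this segment as diameter has centre (0, -1) and r² = 164/4 = 41.
Check C: distance² to centre = 4 ≤ 41, so it lies inside.
All remaining points lie in this disk, and no smaller disk contains both endpoints, so this is the minimum enclosing circle.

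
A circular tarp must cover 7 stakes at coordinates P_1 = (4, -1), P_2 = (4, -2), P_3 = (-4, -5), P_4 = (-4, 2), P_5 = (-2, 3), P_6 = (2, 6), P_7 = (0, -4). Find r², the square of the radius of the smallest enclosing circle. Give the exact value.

39.25

A smallest enclosing disk is always determined by at most three of the input points on its boundary.
The farthest pair is P_3–P_6 with squared distance 157. The circle on this segment as diameter has centre (-1, 0.5) and r² = 157/4 = 39.25.
Check P_1: distance² to centre = 27.25 ≤ 39.25, so it lies inside.
All remaining points lie in this disk, and no smaller disk contains both endpoints, so this is the minimum enclosing circle.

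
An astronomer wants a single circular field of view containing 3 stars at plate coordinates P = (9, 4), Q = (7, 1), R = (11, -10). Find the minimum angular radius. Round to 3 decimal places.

Side lengths²: PQ² = 13, PR² = 200, QR² = 137.
Since PR² = 200 ≥ 137 + 13 = 150, the angle opposite PR is not acute, so the smallest enclosing circle has PR as diameter.
Centre = midpoint of PR = (10, -3), r² = 200/4 = 50.
r = √50 ≈ 7.071.

7.071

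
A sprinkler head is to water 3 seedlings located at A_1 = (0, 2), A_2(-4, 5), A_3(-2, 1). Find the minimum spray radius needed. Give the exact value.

2.5

Side lengths²: A_1A_2² = 25, A_1A_3² = 5, A_2A_3² = 20.
Since A_1A_2² = 25 ≥ 20 + 5 = 25, the angle opposite A_1A_2 is not acute, so the smallest enclosing circle has A_1A_2 as diameter.
Centre = midpoint of A_1A_2 = (-2, 3.5), r² = 25/4 = 6.25.
r = √(6.25) = 2.5.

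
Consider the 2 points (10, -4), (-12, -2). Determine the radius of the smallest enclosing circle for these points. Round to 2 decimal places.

The smallest circle enclosing two points has them as diameter endpoints.
Centre = midpoint = (-1, -3); r² = |(10, -4)−(-12, -2)|²/4 = 488/4 = 122.
r = √122 ≈ 11.05.

11.05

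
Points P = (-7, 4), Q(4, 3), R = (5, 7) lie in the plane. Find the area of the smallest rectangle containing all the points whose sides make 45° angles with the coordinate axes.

In coordinates u = x + y, v = x − y the rectangle is axis-aligned; the map (x,y)→(u,v) scales areas by 2.
u-values: -3, 7, 12; range = 12 − (-3) = 15.
v-values: -11, 1, -2; range = 1 − (-11) = 12.
Area = (15 × 12) / 2 = 90.

90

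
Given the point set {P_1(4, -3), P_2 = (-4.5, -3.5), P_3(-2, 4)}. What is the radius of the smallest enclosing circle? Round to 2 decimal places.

4.96

Side lengths²: P_1P_2² = 72.5, P_1P_3² = 85, P_2P_3² = 62.5.
Since P_1P_3² = 85 < 72.5 + 62.5 = 135, the triangle is acute, so the smallest enclosing circle is the circumcircle.
Circumcentre = (-0.4, -0.7), r² = 24.65.
r = √(24.65) ≈ 4.96.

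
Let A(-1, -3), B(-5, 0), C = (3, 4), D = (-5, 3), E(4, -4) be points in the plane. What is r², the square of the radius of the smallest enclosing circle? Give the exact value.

A smallest enclosing disk is always determined by at most three of the input points on its boundary.
The farthest pair is D–E with squared distance 130. The circle on this segment as diameter has centre (-0.5, -0.5) and r² = 130/4 = 32.5.
Check A: distance² to centre = 6.5 ≤ 32.5, so it lies inside.
All remaining points lie in this disk, and no smaller disk contains both endpoints, so this is the minimum enclosing circle.

32.5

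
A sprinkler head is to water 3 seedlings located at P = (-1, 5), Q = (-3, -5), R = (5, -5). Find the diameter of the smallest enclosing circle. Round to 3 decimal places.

Side lengths²: PQ² = 104, PR² = 136, QR² = 64.
Since PR² = 136 < 104 + 64 = 168, the triangle is acute, so the smallest enclosing circle is the circumcircle.
Circumcentre = (1, -0.6), r² = 35.36.
Diameter = 2r = 2√(35.36) ≈ 11.893.

11.893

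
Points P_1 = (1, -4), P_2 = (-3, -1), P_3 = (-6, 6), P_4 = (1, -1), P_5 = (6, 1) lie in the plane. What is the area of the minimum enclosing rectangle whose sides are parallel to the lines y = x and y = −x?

93.5

In coordinates u = x + y, v = x − y the rectangle is axis-aligned; the map (x,y)→(u,v) scales areas by 2.
u-values: -3, -4, 0, 0, 7; range = 7 − (-4) = 11.
v-values: 5, -2, -12, 2, 5; range = 5 − (-12) = 17.
Area = (11 × 17) / 2 = 93.5.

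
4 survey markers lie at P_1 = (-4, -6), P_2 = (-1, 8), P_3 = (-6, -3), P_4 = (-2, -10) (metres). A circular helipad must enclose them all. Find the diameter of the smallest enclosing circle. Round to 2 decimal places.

A smallest enclosing disk is always determined by at most three of the input points on its boundary.
The farthest pair is P_2–P_4 with squared distance 325. The circle on this segment as diameter has centre (-1.5, -1) and r² = 325/4 = 81.25.
Check P_1: distance² to centre = 31.25 ≤ 81.25, so it lies inside.
All remaining points lie in this disk, and no smaller disk contains both endpoints, so this is the minimum enclosing circle.
Diameter = 2r = 2√(81.25) ≈ 18.03.

18.03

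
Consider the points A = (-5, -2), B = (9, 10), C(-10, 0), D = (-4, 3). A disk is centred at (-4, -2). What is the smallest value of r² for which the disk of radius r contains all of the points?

The required radius is the distance from (-4, -2) to the farthest point.
Squared distances: 1, 313, 40, 25.
Maximum is 313, attained at B.

313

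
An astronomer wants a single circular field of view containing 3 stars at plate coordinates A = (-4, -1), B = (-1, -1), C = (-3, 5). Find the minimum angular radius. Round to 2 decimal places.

Side lengths²: AB² = 9, AC² = 37, BC² = 40.
Since BC² = 40 < 37 + 9 = 46, the triangle is acute, so the smallest enclosing circle is the circumcircle.
Circumcentre = (-2.5, 11/6), r² = 185/18.
r = √(185/18) ≈ 3.21.

3.21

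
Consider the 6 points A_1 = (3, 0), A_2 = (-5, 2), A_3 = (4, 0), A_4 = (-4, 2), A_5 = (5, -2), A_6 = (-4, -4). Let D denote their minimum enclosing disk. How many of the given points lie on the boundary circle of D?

The minimum enclosing circle of a finite set is fixed by two of the points (as a diameter) or three (as a circumcircle).
The minimum enclosing circle is determined by three boundary points: A_2, A_5, A_6.
Their circumcentre is (-3/28, -15/56) with r² = 91205/3136.
The farthest remaining point A_4 is at distance² 63653/3136 ≤ 91205/3136.
The points at distance exactly r from the centre are A_2, A_5, A_6 — 3 points.

3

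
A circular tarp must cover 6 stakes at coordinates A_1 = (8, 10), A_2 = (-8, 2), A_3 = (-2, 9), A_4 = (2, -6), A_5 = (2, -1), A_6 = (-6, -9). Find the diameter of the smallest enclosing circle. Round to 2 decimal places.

By Welzl's lemma the MEC is supported by two points (diametrically opposite) or three points (on a circumcircle).
The farthest pair is A_1–A_6 with squared distance 557. The circle on this segment as diameter has centre (1, 0.5) and r² = 557/4 = 139.25.
Check A_2: distance² to centre = 83.25 ≤ 139.25, so it lies inside.
All remaining points lie in this disk, and no smaller disk contains both endpoints, so this is the minimum enclosing circle.
Diameter = 2r = 2√(139.25) ≈ 23.60.

23.60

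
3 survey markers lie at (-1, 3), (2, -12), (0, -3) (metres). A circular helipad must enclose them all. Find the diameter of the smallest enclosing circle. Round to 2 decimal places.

15.30

Call the three points A, B, C in the order given.
Side lengths²: AB² = 234, AC² = 37, BC² = 85.
Since AB² = 234 ≥ 85 + 37 = 122, the angle opposite AB is not acute, so the smallest enclosing circle has AB as diameter.
Centre = midpoint of AB = (0.5, -4.5), r² = 234/4 = 58.5.
Diameter = 2r = 2√(58.5) ≈ 15.30.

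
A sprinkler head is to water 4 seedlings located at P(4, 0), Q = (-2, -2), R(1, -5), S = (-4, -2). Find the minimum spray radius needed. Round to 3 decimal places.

4.123

The minimum enclosing circle of a finite set is fixed by two of the points (as a diameter) or three (as a circumcircle).
The farthest pair is P–S with squared distance 68. The circle on this segment as diameter has centre (0, -1) and r² = 68/4 = 17.
Check Q: distance² to centre = 5 ≤ 17, so it lies inside.
All remaining points lie in this disk, and no smaller disk contains both endpoints, so this is the minimum enclosing circle.
r = √17 ≈ 4.123.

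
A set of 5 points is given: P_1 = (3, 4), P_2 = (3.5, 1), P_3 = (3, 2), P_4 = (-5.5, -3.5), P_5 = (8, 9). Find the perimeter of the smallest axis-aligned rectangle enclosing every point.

Width = max x − min x = 8 − (-5.5) = 13.5.
Height = max y − min y = 9 − (-3.5) = 12.5.
Perimeter = 2(13.5 + 12.5) = 52.

52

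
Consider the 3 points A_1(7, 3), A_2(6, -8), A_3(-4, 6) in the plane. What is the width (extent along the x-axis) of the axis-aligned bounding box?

11

max x = 7, min x = -4, so width = 11.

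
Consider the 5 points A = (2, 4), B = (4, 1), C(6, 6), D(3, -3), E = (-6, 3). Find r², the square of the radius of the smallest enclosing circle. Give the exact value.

A smallest enclosing disk is always determined by at most three of the input points on its boundary.
The minimum enclosing circle is determined by three boundary points: C, D, E.
Their circumcentre is (9/22, 63/22) with r² = 9945/242.
The farthest remaining point B is at distance² 3961/242 ≤ 9945/242.

9945/242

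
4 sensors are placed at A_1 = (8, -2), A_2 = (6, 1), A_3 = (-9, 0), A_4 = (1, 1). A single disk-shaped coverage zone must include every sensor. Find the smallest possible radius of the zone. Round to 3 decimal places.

The minimum enclosing circle of a finite set is fixed by two of the points (as a diameter) or three (as a circumcircle).
The farthest pair is A_1–A_3 with squared distance 293. The circle on this segment as diameter has centre (-0.5, -1) and r² = 293/4 = 73.25.
Check A_2: distance² to centre = 46.25 ≤ 73.25, so it lies inside.
All remaining points lie in this disk, and no smaller disk contains both endpoints, so this is the minimum enclosing circle.
r = √(73.25) ≈ 8.559.

8.559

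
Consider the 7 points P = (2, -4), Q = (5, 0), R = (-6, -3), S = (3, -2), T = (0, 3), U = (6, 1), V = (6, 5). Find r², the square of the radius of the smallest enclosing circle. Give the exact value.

52

The farthest pair is R–V with squared distance 208. The circle on this segment as diameter has centre (0, 1) and r² = 208/4 = 52.
Check P: distance² to centre = 29 ≤ 52, so it lies inside.
All remaining points lie in this disk, and no smaller disk contains both endpoints, so this is the minimum enclosing circle.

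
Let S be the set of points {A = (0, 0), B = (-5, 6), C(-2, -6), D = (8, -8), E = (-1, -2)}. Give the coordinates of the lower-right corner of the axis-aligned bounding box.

x-range [-5, 8], y-range [-8, 6].
The lower-right corner is (8, -8).

(8, -8)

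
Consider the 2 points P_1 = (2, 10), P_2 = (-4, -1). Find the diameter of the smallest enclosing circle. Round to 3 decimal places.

12.530

The smallest circle enclosing two points has them as diameter endpoints.
Centre = midpoint = (-1, 4.5); r² = |P_1P_2|²/4 = 157/4 = 39.25.
Diameter = 2r = 2√(39.25) ≈ 12.530.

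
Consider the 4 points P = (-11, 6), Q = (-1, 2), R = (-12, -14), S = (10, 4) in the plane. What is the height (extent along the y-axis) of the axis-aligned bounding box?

max y = 6, min y = -14, so height = 20.

20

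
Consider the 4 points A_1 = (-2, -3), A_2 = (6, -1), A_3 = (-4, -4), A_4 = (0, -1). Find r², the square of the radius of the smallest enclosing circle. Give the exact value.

By Welzl's lemma the MEC is supported by two points (diametrically opposite) or three points (on a circumcircle).
The farthest pair is A_2–A_3 with squared distance 109. The circle on this segment as diameter has centre (1, -2.5) and r² = 109/4 = 27.25.
Check A_1: distance² to centre = 9.25 ≤ 27.25, so it lies inside.
All remaining points lie in this disk, and no smaller disk contains both endpoints, so this is the minimum enclosing circle.

27.25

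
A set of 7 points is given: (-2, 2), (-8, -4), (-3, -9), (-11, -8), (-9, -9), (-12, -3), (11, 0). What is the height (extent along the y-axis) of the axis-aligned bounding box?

11

max y = 2, min y = -9, so height = 11.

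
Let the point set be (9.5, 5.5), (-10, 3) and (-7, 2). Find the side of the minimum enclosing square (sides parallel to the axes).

The bounding box has width 19.5 and height 3.5.
An axis-aligned square enclosing the set must have side ≥ max(width, height).
So the minimum side is max(19.5, 3.5) = 19.5.

19.5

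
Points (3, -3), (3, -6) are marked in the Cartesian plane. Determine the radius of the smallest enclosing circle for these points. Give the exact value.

1.5

The smallest circle enclosing two points has them as diameter endpoints.
Centre = midpoint = (3, -4.5); r² = |(3, -3)−(3, -6)|²/4 = 9/4 = 2.25.
r = √(2.25) = 1.5.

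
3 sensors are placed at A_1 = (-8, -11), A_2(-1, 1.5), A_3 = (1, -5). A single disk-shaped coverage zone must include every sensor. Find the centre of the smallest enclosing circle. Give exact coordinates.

Side lengths²: A_1A_2² = 205.25, A_1A_3² = 117, A_2A_3² = 46.25.
Since A_1A_2² = 205.25 ≥ 117 + 46.25 = 163.25, the angle opposite A_1A_2 is not acute, so the smallest enclosing circle has A_1A_2 as diameter.
Centre = midpoint of A_1A_2 = (-4.5, -4.75), r² = 205.25/4 = 51.3125.
Centre = (-4.5, -4.75).

(-4.5, -4.75)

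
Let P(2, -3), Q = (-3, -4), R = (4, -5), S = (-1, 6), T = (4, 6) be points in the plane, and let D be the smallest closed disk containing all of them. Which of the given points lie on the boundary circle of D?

The minimum enclosing circle is determined by three boundary points: Q, R, T.
Their circumcentre is (17/14, 0.5) with r² = 3725/98.
The farthest remaining point S is at distance² 3445/98 ≤ 3725/98.
The points at distance exactly r from the centre are Q, R, T — 3 points.

Q, R, T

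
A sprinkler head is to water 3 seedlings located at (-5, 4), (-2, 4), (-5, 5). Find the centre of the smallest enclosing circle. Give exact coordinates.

Call the three points A, B, C in the order given.
Side lengths²: AB² = 9, AC² = 1, BC² = 10.
Since BC² = 10 ≥ 9 + 1 = 10, the angle opposite BC is not acute, so the smallest enclosing circle has BC as diameter.
Centre = midpoint of BC = (-3.5, 4.5), r² = 10/4 = 2.5.
Centre = (-3.5, 4.5).

(-3.5, 4.5)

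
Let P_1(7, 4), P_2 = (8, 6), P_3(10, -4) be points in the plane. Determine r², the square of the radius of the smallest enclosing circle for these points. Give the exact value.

26

Side lengths²: P_1P_2² = 5, P_1P_3² = 73, P_2P_3² = 104.
Since P_2P_3² = 104 ≥ 73 + 5 = 78, the angle opposite P_2P_3 is not acute, so the smallest enclosing circle has P_2P_3 as diameter.
Centre = midpoint of P_2P_3 = (9, 1), r² = 104/4 = 26.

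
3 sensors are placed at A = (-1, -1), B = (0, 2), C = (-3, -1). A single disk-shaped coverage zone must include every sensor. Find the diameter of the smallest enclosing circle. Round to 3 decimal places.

4.243

Side lengths²: AB² = 10, AC² = 4, BC² = 18.
Since BC² = 18 ≥ 10 + 4 = 14, the angle opposite BC is not acute, so the smallest enclosing circle has BC as diameter.
Centre = midpoint of BC = (-1.5, 0.5), r² = 18/4 = 4.5.
Diameter = 2r = 2√(4.5) ≈ 4.243.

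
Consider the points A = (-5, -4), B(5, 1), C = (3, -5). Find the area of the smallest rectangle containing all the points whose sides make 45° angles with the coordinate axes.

67.5

In coordinates u = x + y, v = x − y the rectangle is axis-aligned; the map (x,y)→(u,v) scales areas by 2.
u-values: -9, 6, -2; range = 6 − (-9) = 15.
v-values: -1, 4, 8; range = 8 − (-1) = 9.
Area = (15 × 9) / 2 = 67.5.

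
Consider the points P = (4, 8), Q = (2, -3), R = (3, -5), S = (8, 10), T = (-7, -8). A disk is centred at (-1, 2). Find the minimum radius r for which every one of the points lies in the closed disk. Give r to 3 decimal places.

The required radius is the distance from (-1, 2) to the farthest point.
Squared distances: 61, 34, 65, 145, 136.
Maximum is 145, attained at S.
r = √145 ≈ 12.042.

12.042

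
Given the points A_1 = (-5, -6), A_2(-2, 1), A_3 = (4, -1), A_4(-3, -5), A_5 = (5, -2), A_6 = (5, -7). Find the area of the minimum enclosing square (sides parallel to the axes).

The bounding box has width 10 and height 8.
An axis-aligned square enclosing the set must have side ≥ max(width, height).
So the minimum side is max(10, 8) = 10.
Area = 10² = 100.

100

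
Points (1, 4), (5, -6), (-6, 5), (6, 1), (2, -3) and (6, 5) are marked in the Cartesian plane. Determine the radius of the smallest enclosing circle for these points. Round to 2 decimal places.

7.81

The minimum enclosing circle of a finite set is fixed by two of the points (as a diameter) or three (as a circumcircle).
The minimum enclosing circle is determined by three boundary points: (5, -6), (-6, 5), (6, 5).
Their circumcentre is (0, 0) with r² = 61.
The farthest remaining point (6, 1) is at distance² 37 ≤ 61.
r = √61 ≈ 7.81.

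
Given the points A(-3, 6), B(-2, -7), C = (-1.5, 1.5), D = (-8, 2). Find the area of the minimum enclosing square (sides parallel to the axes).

The bounding box has width 6.5 and height 13.
An axis-aligned square enclosing the set must have side ≥ max(width, height).
So the minimum side is max(6.5, 13) = 13.
Area = 13² = 169.

169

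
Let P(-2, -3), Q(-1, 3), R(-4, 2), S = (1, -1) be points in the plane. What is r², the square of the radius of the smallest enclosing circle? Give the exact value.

A smallest enclosing disk is always determined by at most three of the input points on its boundary.
The minimum enclosing circle is determined by three boundary points: P, Q, R.
Their circumcentre is (-57/34, 1/34) with r² = 5365/578.
The farthest remaining point S is at distance² 4753/578 ≤ 5365/578.

5365/578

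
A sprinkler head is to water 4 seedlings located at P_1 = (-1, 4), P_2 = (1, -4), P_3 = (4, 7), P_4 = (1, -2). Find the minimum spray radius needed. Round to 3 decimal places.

5.701

The farthest pair is P_2–P_3 with squared distance 130. The circle on this segment as diameter has centre (2.5, 1.5) and r² = 130/4 = 32.5.
Check P_1: distance² to centre = 18.5 ≤ 32.5, so it lies inside.
All remaining points lie in this disk, and no smaller disk contains both endpoints, so this is the minimum enclosing circle.
r = √(32.5) ≈ 5.701.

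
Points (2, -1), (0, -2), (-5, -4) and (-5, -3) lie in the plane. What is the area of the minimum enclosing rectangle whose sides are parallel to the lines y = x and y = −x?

25

In coordinates u = x + y, v = x − y the rectangle is axis-aligned; the map (x,y)→(u,v) scales areas by 2.
u-values: 1, -2, -9, -8; range = 1 − (-9) = 10.
v-values: 3, 2, -1, -2; range = 3 − (-2) = 5.
Area = (10 × 5) / 2 = 25.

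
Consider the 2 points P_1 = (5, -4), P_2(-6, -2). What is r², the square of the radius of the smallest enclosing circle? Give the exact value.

31.25

The smallest circle enclosing two points has them as diameter endpoints.
Centre = midpoint = (-0.5, -3); r² = |P_1P_2|²/4 = 125/4 = 31.25.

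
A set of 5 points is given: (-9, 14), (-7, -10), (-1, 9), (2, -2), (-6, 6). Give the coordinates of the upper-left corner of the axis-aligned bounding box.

(-9, 14)

x-range [-9, 2], y-range [-10, 14].
The upper-left corner is (-9, 14).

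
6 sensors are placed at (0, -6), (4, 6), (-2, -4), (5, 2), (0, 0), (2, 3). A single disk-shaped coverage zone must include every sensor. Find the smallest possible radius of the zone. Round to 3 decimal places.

6.325

By Welzl's lemma the MEC is supported by two points (diametrically opposite) or three points (on a circumcircle).
The farthest pair is (0, -6)–(4, 6) with squared distance 160. The circle on this segment as diameter has centre (2, 0) and r² = 160/4 = 40.
Check (-2, -4): distance² to centre = 32 ≤ 40, so it lies inside.
All remaining points lie in this disk, and no smaller disk contains both endpoints, so this is the minimum enclosing circle.
r = √40 ≈ 6.325.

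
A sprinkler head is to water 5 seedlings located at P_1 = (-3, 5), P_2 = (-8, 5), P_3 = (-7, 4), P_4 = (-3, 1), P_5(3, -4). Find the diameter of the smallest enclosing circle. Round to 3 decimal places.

14.213

By Welzl's lemma the MEC is supported by two points (diametrically opposite) or three points (on a circumcircle).
The farthest pair is P_2–P_5 with squared distance 202. The circle on this segment as diameter has centre (-2.5, 0.5) and r² = 202/4 = 50.5.
Check P_1: distance² to centre = 20.5 ≤ 50.5, so it lies inside.
All remaining points lie in this disk, and no smaller disk contains both endpoints, so this is the minimum enclosing circle.
Diameter = 2r = 2√(50.5) ≈ 14.213.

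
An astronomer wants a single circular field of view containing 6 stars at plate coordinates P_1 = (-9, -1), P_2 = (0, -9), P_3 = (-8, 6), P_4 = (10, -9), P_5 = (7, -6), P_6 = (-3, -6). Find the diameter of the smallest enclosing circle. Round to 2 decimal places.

23.43

The farthest pair is P_3–P_4 with squared distance 549. The circle on this segment as diameter has centre (1, -1.5) and r² = 549/4 = 137.25.
Check P_1: distance² to centre = 100.25 ≤ 137.25, so it lies inside.
All remaining points lie in this disk, and no smaller disk contains both endpoints, so this is the minimum enclosing circle.
Diameter = 2r = 2√(137.25) ≈ 23.43.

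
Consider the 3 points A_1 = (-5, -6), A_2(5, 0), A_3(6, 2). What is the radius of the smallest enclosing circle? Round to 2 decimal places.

Side lengths²: A_1A_2² = 136, A_1A_3² = 185, A_2A_3² = 5.
Since A_1A_3² = 185 ≥ 136 + 5 = 141, the angle opposite A_1A_3 is not acute, so the smallest enclosing circle has A_1A_3 as diameter.
Centre = midpoint of A_1A_3 = (0.5, -2), r² = 185/4 = 46.25.
r = √(46.25) ≈ 6.80.

6.80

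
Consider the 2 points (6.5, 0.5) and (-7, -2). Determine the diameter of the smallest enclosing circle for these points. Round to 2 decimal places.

13.73

The smallest circle enclosing two points has them as diameter endpoints.
Centre = midpoint = (-0.25, -0.75); r² = |(6.5, 0.5)−(-7, -2)|²/4 = 188.5/4 = 47.125.
Diameter = 2r = 2√(47.125) ≈ 13.73.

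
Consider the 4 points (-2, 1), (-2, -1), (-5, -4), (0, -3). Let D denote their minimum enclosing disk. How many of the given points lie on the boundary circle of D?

By Welzl's lemma the MEC is supported by two points (diametrically opposite) or three points (on a circumcircle).
The minimum enclosing circle is determined by three boundary points: (-2, 1), (-5, -4), (0, -3).
Their circumcentre is (-31/11, -21/11) with r² = 1105/121.
The farthest remaining point (-2, -1) is at distance² 181/121 ≤ 1105/121.
The points at distance exactly r from the centre are (-2, 1), (-5, -4), (0, -3) — 3 points.

3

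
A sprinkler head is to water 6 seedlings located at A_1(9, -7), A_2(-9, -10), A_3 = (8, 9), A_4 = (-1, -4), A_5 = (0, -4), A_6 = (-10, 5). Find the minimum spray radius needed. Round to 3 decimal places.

12.748

By Welzl's lemma the MEC is supported by two points (diametrically opposite) or three points (on a circumcircle).
The farthest pair is A_2–A_3 with squared distance 650. The circle on this segment as diameter has centre (-0.5, -0.5) and r² = 650/4 = 162.5.
Check A_1: distance² to centre = 132.5 ≤ 162.5, so it lies inside.
All remaining points lie in this disk, and no smaller disk contains both endpoints, so this is the minimum enclosing circle.
r = √(162.5) ≈ 12.748.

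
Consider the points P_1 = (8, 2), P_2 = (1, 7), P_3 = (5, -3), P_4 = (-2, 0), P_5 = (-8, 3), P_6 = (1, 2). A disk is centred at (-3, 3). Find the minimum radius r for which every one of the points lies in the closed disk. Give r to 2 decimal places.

The required radius is the distance from (-3, 3) to the farthest point.
Squared distances: 122, 32, 100, 10, 25, 17.
Maximum is 122, attained at P_1.
r = √122 ≈ 11.05.

11.05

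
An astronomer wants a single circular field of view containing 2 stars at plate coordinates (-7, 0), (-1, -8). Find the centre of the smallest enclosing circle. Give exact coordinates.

The smallest circle enclosing two points has them as diameter endpoints.
Centre = midpoint = (-4, -4); r² = |(-7, 0)−(-1, -8)|²/4 = 100/4 = 25.
Centre = (-4, -4).

(-4, -4)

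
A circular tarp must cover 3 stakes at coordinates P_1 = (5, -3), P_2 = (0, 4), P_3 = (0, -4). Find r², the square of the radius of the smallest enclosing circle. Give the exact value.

Side lengths²: P_1P_2² = 74, P_1P_3² = 26, P_2P_3² = 64.
Since P_1P_2² = 74 < 64 + 26 = 90, the triangle is acute, so the smallest enclosing circle is the circumcircle.
Circumcentre = (1.8, 0), r² = 19.24.

19.24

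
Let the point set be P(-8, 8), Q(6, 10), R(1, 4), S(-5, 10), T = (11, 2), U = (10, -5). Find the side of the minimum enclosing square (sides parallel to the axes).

19

The bounding box has width 19 and height 15.
An axis-aligned square enclosing the set must have side ≥ max(width, height).
So the minimum side is max(19, 15) = 19.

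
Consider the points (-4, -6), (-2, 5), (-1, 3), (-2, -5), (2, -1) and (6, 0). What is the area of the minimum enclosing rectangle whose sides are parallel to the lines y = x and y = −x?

104

In coordinates u = x + y, v = x − y the rectangle is axis-aligned; the map (x,y)→(u,v) scales areas by 2.
u-values: -10, 3, 2, -7, 1, 6; range = 6 − (-10) = 16.
v-values: 2, -7, -4, 3, 3, 6; range = 6 − (-7) = 13.
Area = (16 × 13) / 2 = 104.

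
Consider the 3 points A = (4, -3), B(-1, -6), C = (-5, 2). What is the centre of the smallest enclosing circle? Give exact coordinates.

(-9/13, -11/13)

Side lengths²: AB² = 34, AC² = 106, BC² = 80.
Since AC² = 106 < 80 + 34 = 114, the triangle is acute, so the smallest enclosing circle is the circumcircle.
Circumcentre = (-9/13, -11/13), r² = 4505/169.
Centre = (-9/13, -11/13).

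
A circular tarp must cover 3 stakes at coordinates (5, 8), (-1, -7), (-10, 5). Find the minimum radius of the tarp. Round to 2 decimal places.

8.95

Call the three points A, B, C in the order given.
Side lengths²: AB² = 261, AC² = 234, BC² = 225.
Since AB² = 261 < 234 + 225 = 459, the triangle is acute, so the smallest enclosing circle is the circumcircle.
Circumcentre = (-73/46, 89/46), r² = 84825/1058.
r = √(84825/1058) ≈ 8.95.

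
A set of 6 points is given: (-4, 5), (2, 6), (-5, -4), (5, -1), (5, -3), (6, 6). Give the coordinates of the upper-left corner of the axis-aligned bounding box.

(-5, 6)

x-range [-5, 6], y-range [-4, 6].
The upper-left corner is (-5, 6).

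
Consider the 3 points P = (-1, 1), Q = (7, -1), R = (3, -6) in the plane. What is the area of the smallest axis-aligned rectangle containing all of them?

56

x ranges over [-1, 7], width 8.
y ranges over [-6, 1], height 7.
Area = 8 × 7 = 56.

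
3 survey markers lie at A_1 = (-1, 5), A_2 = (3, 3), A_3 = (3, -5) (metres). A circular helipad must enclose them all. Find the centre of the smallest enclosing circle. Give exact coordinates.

Side lengths²: A_1A_2² = 20, A_1A_3² = 116, A_2A_3² = 64.
Since A_1A_3² = 116 ≥ 64 + 20 = 84, the angle opposite A_1A_3 is not acute, so the smallest enclosing circle has A_1A_3 as diameter.
Centre = midpoint of A_1A_3 = (1, 0), r² = 116/4 = 29.
Centre = (1, 0).

(1, 0)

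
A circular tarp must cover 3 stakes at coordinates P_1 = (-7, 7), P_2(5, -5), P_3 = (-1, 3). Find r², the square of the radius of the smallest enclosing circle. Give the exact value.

72

Side lengths²: P_1P_2² = 288, P_1P_3² = 52, P_2P_3² = 100.
Since P_1P_2² = 288 ≥ 100 + 52 = 152, the angle opposite P_1P_2 is not acute, so the smallest enclosing circle has P_1P_2 as diameter.
Centre = midpoint of P_1P_2 = (-1, 1), r² = 288/4 = 72.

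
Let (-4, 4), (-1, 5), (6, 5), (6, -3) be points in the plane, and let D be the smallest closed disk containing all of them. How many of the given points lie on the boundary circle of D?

The minimum enclosing circle is determined by three boundary points: (-4, 4), (6, 5), (6, -3).
Their circumcentre is (1.35, 1) with r² = 37.6225.
The farthest remaining point (-1, 5) is at distance² 21.5225 ≤ 37.6225.
The points at distance exactly r from the centre are (-4, 4), (6, 5), (6, -3) — 3 points.

3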